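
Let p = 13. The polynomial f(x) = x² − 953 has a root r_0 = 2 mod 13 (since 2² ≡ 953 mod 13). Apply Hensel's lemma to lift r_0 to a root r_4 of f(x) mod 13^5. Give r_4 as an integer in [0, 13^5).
r_4 = 313692 (mod 371293)

Hensel's recurrence: r_{i+1} = r_i − f(r_i)·(f′(r_i))^{-1} mod 13^{i+2}, with f′(x) = 2x. Iterate:
  r_0 = 2 (mod 13)
  r_1 = 28 (mod 169)
  r_2 = 1718 (mod 2197)
  r_3 = 28082 (mod 28561)
  r_4 = 313692 (mod 371293)
Final: r_4 = 313692, and one checks f(r_4) ≡ 0 mod 13^5.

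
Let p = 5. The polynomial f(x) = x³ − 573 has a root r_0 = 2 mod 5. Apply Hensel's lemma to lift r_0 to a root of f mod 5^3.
r_2 = 47 (mod 125)

Hensel: r_{i+1} = r_i − f(r_i)/f′(r_i) mod 5^{i+2}, where f′(x) = 3x². Iterate:
  r_0 = 2 (mod 5)
  r_1 = 22 (mod 25)
  r_2 = 47 (mod 125)
Final: r = 47 with f(r) ≡ 0 mod 5^3.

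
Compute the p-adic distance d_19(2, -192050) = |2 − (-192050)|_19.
d_19(2, -192050) = 1/6859

Step 1 — x − y = 2 − (-192050) = 192052. Step 2 — v_19(192052) = 3 (factor: 192052 = (19^3 · 28); the sign does not affect v_p). Step 3 — |x − y|_19 = 19^{-3} = 1/6859.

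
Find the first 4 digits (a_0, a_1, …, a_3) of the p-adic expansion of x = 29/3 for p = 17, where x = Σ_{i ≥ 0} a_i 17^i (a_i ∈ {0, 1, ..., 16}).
(a_0, …, a_3) = (4, 6, 11, 5)

v_17(29/3) = 0 (numerator and denominator both coprime to 17), so x ∈ ℤ_17^×. Compute digits iteratively via a_i = x_i mod 17, x_{i+1} = (x_i − a_i)/17, with x_0 = x:
  x_0 = 29/3;  a_0 = 4;  x_1 = (x_0 − 4)/17 = 1/3
  x_1 = 1/3;  a_1 = 6;  x_2 = (x_1 − 6)/17 = -1/3
  x_2 = -1/3;  a_2 = 11;  x_3 = (x_2 − 11)/17 = -2/3
  x_3 = -2/3;  a_3 = 5;  x_4 = (x_3 − 5)/17 = -1/3
Digits: (4, 6, 11, 5).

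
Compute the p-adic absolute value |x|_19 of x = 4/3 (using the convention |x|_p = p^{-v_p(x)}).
|4/3|_19 = 1

Step 1 — compute v_19(x) by factoring powers of 19 out of the numerator and denominator: v_19(4/3) = 0. Step 2 — apply |x|_p = p^{-v_p(x)} = 19^{0} = 1.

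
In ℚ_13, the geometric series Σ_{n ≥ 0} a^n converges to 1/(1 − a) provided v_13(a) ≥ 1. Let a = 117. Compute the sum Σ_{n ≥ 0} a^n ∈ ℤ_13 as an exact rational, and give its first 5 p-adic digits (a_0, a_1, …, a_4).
Σ a^n = 1/(1 − a) = -1/116;  first 5 digits = (1, 9, 3, 7, 0)

v_13(a) = 1 ≥ 1, so the series converges in ℤ_13 to 1/(1 − a) = 1/(1 − 117) = -1/116. Expand this rational in ℤ_13: compute digits iteratively via d_i = x_i mod 13, x_{i+1} = (x_i − d_i)/13. The first 5 digits are (1, 9, 3, 7, 0).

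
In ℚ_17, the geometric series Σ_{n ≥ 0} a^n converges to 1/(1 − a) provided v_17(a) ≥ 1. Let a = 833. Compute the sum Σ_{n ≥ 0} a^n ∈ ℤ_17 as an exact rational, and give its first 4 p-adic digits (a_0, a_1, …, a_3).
Σ a^n = 1/(1 − a) = -1/832;  first 4 digits = (1, 15, 6, 14)

v_17(a) = 1 ≥ 1, so the series converges in ℤ_17 to 1/(1 − a) = 1/(1 − 833) = -1/832. Expand this rational in ℤ_17: compute digits iteratively via d_i = x_i mod 17, x_{i+1} = (x_i − d_i)/17. The first 4 digits are (1, 15, 6, 14).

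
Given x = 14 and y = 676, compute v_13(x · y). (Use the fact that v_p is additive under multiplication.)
v_13(9464) = 2

v_p(x) = 0 (factor: 14 = 13^0 · 14); v_p(y) = 2 (factor: 676 = 13^2 · 4). Additivity: v_p(xy) = v_p(x) + v_p(y) = 0 + 2 = 2. (Direct check: xy = 9464 = 13^2 · (56).)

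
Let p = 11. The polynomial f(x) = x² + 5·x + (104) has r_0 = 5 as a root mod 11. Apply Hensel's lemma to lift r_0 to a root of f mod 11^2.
r_1 = 27 (mod 121)

Hensel: r_{i+1} = r_i − f(r_i)·(f′(r_i))^{-1} mod 11^{i+2}, f′(x) = 2x + 5. Iterate:
  r_0 = 5 (mod 11)
  r_1 = 27 (mod 121)
Final: r = 27 satisfies f(r) ≡ 0 mod 11^2.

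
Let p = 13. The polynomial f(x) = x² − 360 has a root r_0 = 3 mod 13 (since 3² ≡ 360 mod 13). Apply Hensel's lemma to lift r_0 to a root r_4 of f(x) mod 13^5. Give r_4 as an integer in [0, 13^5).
r_4 = 26679 (mod 371293)

Hensel's recurrence: r_{i+1} = r_i − f(r_i)·(f′(r_i))^{-1} mod 13^{i+2}, with f′(x) = 2x. Iterate:
  r_0 = 3 (mod 13)
  r_1 = 146 (mod 169)
  r_2 = 315 (mod 2197)
  r_3 = 26679 (mod 28561)
  r_4 = 26679 (mod 371293)
Final: r_4 = 26679, and one checks f(r_4) ≡ 0 mod 13^5.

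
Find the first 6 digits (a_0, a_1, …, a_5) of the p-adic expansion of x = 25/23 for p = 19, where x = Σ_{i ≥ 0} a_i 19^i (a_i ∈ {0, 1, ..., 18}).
(a_0, …, a_5) = (11, 16, 14, 5, 3, 18)

v_19(25/23) = 0 (numerator and denominator both coprime to 19), so x ∈ ℤ_19^×. Compute digits iteratively via a_i = x_i mod 19, x_{i+1} = (x_i − a_i)/19, with x_0 = x:
  x_0 = 25/23;  a_0 = 11;  x_1 = (x_0 − 11)/19 = -12/23
  x_1 = -12/23;  a_1 = 16;  x_2 = (x_1 − 16)/19 = -20/23
  x_2 = -20/23;  a_2 = 14;  x_3 = (x_2 − 14)/19 = -18/23
  x_3 = -18/23;  a_3 = 5;  x_4 = (x_3 − 5)/19 = -7/23
  x_4 = -7/23;  a_4 = 3;  x_5 = (x_4 − 3)/19 = -4/23
  x_5 = -4/23;  a_5 = 18;  x_6 = (x_5 − 18)/19 = -22/23
Digits: (11, 16, 14, 5, 3, 18).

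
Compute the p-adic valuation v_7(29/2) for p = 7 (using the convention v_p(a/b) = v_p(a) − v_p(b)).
v_7(29/2) = 0

Factor powers of 7 from the numerator and denominator of the reduced fraction: 29 = 7^0 · 29 and 2 = 7^0 · 2. Apply v_p(a/b) = v_p(a) − v_p(b): v_7(29/2) = 0 − 0 = 0.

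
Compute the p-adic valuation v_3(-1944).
v_3(-1944) = 5

v_3(n) is the largest exponent k such that 3^k divides n. Factor out: -1944 = -3^5 · 8. (Sign doesn't affect v_p.) So v_3(-1944) = 5.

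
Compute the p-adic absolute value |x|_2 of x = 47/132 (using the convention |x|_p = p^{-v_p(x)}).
|47/132|_2 = 4

Step 1 — compute v_2(x) by factoring powers of 2 out of the numerator and denominator: v_2(47/132) = -2. Step 2 — apply |x|_p = p^{-v_p(x)} = 2^{2} = 4.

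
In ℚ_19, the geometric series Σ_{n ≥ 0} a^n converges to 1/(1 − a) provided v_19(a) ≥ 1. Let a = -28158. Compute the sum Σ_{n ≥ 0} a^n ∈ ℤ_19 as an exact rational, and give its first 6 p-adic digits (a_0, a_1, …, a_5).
Σ a^n = 1/(1 − a) = 1/28159;  first 6 digits = (1, 0, 17, 14, 3, 16)

v_19(a) = 2 ≥ 1, so the series converges in ℤ_19 to 1/(1 − a) = 1/(1 − (-28158)) = 1/28159. Expand this rational in ℤ_19: compute digits iteratively via d_i = x_i mod 19, x_{i+1} = (x_i − d_i)/19. The first 6 digits are (1, 0, 17, 14, 3, 16).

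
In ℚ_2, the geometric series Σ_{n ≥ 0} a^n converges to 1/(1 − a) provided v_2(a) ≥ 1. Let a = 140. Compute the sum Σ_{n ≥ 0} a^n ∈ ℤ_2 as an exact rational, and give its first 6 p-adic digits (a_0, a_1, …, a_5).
Σ a^n = 1/(1 − a) = -1/139;  first 6 digits = (1, 0, 1, 1, 1, 0)

v_2(a) = 2 ≥ 1, so the series converges in ℤ_2 to 1/(1 − a) = 1/(1 − 140) = -1/139. Expand this rational in ℤ_2: compute digits iteratively via d_i = x_i mod 2, x_{i+1} = (x_i − d_i)/2. The first 6 digits are (1, 0, 1, 1, 1, 0).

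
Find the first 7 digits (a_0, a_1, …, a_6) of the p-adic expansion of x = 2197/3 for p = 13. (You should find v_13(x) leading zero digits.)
(a_0, …, a_6) = (0, 0, 0, 9, 8, 8, 8)

v_13(2197/3) = 3, so a_0 = ... = a_2 = 0. Factor out: x = 13^3 · u with u = 1/3 a unit in ℤ_13. Expand u iteratively via a_{v+i} = u_i mod 13, u_{i+1} = (u_i − a_{v+i})/13:
  u_0 = 1/3;  a_3 = 9;  u_1 = (u_0 − 9)/13 = -2/3
  u_1 = -2/3;  a_4 = 8;  u_2 = (u_1 − 8)/13 = -2/3
  u_2 = -2/3;  a_5 = 8;  u_3 = (u_2 − 8)/13 = -2/3
  u_3 = -2/3;  a_6 = 8;  u_4 = (u_3 − 8)/13 = -2/3
Digits: (0, 0, 0, 9, 8, 8, 8).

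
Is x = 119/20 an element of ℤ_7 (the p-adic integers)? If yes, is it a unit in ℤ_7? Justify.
x ∈ ℤ_7 but not a unit; v_7(x) = 1 > 0

ℤ_7 = {x ∈ ℚ_7 : v_7(x) ≥ 0} and ℤ_7^× = {x ∈ ℤ_7 : v_7(x) = 0}. Here v_7(119/20) = v_7(num) − v_7(den) = 1; compare against these criteria.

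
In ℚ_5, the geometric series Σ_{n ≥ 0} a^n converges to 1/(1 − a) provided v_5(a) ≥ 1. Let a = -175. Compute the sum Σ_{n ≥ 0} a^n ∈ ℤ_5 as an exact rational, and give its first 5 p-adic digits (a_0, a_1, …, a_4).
Σ a^n = 1/(1 − a) = 1/176;  first 5 digits = (1, 0, 3, 3, 3)

v_5(a) = 2 ≥ 1, so the series converges in ℤ_5 to 1/(1 − a) = 1/(1 − (-175)) = 1/176. Expand this rational in ℤ_5: compute digits iteratively via d_i = x_i mod 5, x_{i+1} = (x_i − d_i)/5. The first 5 digits are (1, 0, 3, 3, 3).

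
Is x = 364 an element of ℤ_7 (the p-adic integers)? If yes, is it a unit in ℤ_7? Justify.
x ∈ ℤ_7 but not a unit; v_7(x) = 1 > 0

ℤ_7 = {x ∈ ℚ_7 : v_7(x) ≥ 0} and ℤ_7^× = {x ∈ ℤ_7 : v_7(x) = 0}. Here v_7(364) = v_7(num) − v_7(den) = 1; compare against these criteria.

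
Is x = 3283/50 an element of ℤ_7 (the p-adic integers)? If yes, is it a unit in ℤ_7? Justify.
x ∈ ℤ_7 but not a unit; v_7(x) = 2 > 0

ℤ_7 = {x ∈ ℚ_7 : v_7(x) ≥ 0} and ℤ_7^× = {x ∈ ℤ_7 : v_7(x) = 0}. Here v_7(3283/50) = v_7(num) − v_7(den) = 2; compare against these criteria.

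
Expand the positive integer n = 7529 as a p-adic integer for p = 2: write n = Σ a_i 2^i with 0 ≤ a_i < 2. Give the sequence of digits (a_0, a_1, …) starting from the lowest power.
(a_0, a_1, …) = (1, 0, 0, 1, 0, 1, 1, 0, 1, 0, 1, 1, 1)

Repeated division by 2 gives the digits low-to-high: 7529 = 1 + 1·2^3 + 1·2^5 + 1·2^6 + 1·2^8 + 1·2^10 + 1·2^11 + 1·2^12. Digit sequence: (1, 0, 0, 1, 0, 1, 1, 0, 1, 0, 1, 1, 1).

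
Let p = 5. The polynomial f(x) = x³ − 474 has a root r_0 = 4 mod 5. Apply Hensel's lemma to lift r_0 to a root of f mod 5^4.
r_3 = 574 (mod 625)

Hensel: r_{i+1} = r_i − f(r_i)/f′(r_i) mod 5^{i+2}, where f′(x) = 3x². Iterate:
  r_0 = 4 (mod 5)
  r_1 = 24 (mod 25)
  r_2 = 74 (mod 125)
  r_3 = 574 (mod 625)
Final: r = 574 with f(r) ≡ 0 mod 5^4.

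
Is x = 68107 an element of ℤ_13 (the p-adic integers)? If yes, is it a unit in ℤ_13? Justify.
x ∈ ℤ_13 but not a unit; v_13(x) = 3 > 0

ℤ_13 = {x ∈ ℚ_13 : v_13(x) ≥ 0} and ℤ_13^× = {x ∈ ℤ_13 : v_13(x) = 0}. Here v_13(68107) = v_13(num) − v_13(den) = 3; compare against these criteria.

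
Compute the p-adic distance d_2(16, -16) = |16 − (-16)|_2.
d_2(16, -16) = 1/32

Step 1 — x − y = 16 − (-16) = 32. Step 2 — v_2(32) = 5 (factor: 32 = (2^5 · 1); the sign does not affect v_p). Step 3 — |x − y|_2 = 2^{-5} = 1/32.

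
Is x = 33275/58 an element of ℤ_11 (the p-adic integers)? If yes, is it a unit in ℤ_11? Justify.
x ∈ ℤ_11 but not a unit; v_11(x) = 3 > 0

ℤ_11 = {x ∈ ℚ_11 : v_11(x) ≥ 0} and ℤ_11^× = {x ∈ ℤ_11 : v_11(x) = 0}. Here v_11(33275/58) = v_11(num) − v_11(den) = 3; compare against these criteria.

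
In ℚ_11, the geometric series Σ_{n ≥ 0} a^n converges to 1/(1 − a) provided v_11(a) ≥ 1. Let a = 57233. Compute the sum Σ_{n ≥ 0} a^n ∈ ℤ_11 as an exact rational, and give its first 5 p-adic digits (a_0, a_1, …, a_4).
Σ a^n = 1/(1 − a) = -1/57232;  first 5 digits = (1, 0, 0, 10, 3)

v_11(a) = 3 ≥ 1, so the series converges in ℤ_11 to 1/(1 − a) = 1/(1 − 57233) = -1/57232. Expand this rational in ℤ_11: compute digits iteratively via d_i = x_i mod 11, x_{i+1} = (x_i − d_i)/11. The first 5 digits are (1, 0, 0, 10, 3).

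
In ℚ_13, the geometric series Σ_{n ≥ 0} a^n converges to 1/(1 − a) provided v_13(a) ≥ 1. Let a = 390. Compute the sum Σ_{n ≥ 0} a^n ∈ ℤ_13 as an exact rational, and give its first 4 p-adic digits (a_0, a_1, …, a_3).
Σ a^n = 1/(1 − a) = -1/389;  first 4 digits = (1, 4, 5, 3)

v_13(a) = 1 ≥ 1, so the series converges in ℤ_13 to 1/(1 − a) = 1/(1 − 390) = -1/389. Expand this rational in ℤ_13: compute digits iteratively via d_i = x_i mod 13, x_{i+1} = (x_i − d_i)/13. The first 4 digits are (1, 4, 5, 3).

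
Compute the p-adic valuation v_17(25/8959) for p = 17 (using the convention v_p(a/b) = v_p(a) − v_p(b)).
v_17(25/8959) = -2

Factor powers of 17 from the numerator and denominator of the reduced fraction: 25 = 17^0 · 25 and 8959 = 17^2 · 31. Apply v_p(a/b) = v_p(a) − v_p(b): v_17(25/8959) = 0 − 2 = -2.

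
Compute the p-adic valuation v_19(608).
v_19(608) = 1

v_19(n) is the largest exponent k such that 19^k divides n. Factor out: 608 = 19^1 · 32. (Sign doesn't affect v_p.) So v_19(608) = 1.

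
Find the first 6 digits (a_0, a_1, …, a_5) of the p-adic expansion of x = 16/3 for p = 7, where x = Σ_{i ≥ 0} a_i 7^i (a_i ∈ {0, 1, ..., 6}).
(a_0, …, a_5) = (3, 5, 4, 4, 4, 4)

v_7(16/3) = 0 (numerator and denominator both coprime to 7), so x ∈ ℤ_7^×. Compute digits iteratively via a_i = x_i mod 7, x_{i+1} = (x_i − a_i)/7, with x_0 = x:
  x_0 = 16/3;  a_0 = 3;  x_1 = (x_0 − 3)/7 = 1/3
  x_1 = 1/3;  a_1 = 5;  x_2 = (x_1 − 5)/7 = -2/3
  x_2 = -2/3;  a_2 = 4;  x_3 = (x_2 − 4)/7 = -2/3
  x_3 = -2/3;  a_3 = 4;  x_4 = (x_3 − 4)/7 = -2/3
  x_4 = -2/3;  a_4 = 4;  x_5 = (x_4 − 4)/7 = -2/3
  x_5 = -2/3;  a_5 = 4;  x_6 = (x_5 − 4)/7 = -2/3
Digits: (3, 5, 4, 4, 4, 4).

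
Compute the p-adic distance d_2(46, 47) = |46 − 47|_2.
d_2(46, 47) = 1

Step 1 — x − y = 46 − 47 = -1. Step 2 — v_2(-1) = 0 (factor: -1 = −(2^0 · 1); the sign does not affect v_p). Step 3 — |x − y|_2 = 2^{0} = 1.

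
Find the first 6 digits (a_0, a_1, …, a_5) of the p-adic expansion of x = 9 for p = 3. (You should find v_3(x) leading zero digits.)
(a_0, …, a_5) = (0, 0, 1, 0, 0, 0)

v_3(9) = 2, so a_0 = ... = a_1 = 0. Factor out: x = 3^2 · u with u = 1 a unit in ℤ_3. Expand u iteratively via a_{v+i} = u_i mod 3, u_{i+1} = (u_i − a_{v+i})/3:
  u_0 = 1;  a_2 = 1;  u_1 = (u_0 − 1)/3 = 0
  u_1 = 0;  a_3 = 0;  u_2 = (u_1 − 0)/3 = 0
  u_2 = 0;  a_4 = 0;  u_3 = (u_2 − 0)/3 = 0
  u_3 = 0;  a_5 = 0;  u_4 = (u_3 − 0)/3 = 0
Digits: (0, 0, 1, 0, 0, 0).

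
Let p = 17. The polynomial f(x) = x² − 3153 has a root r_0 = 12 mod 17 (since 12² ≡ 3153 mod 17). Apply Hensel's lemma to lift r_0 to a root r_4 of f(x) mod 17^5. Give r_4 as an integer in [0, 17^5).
r_4 = 95110 (mod 1419857)

Hensel's recurrence: r_{i+1} = r_i − f(r_i)·(f′(r_i))^{-1} mod 17^{i+2}, with f′(x) = 2x. Iterate:
  r_0 = 12 (mod 17)
  r_1 = 29 (mod 289)
  r_2 = 1763 (mod 4913)
  r_3 = 11589 (mod 83521)
  r_4 = 95110 (mod 1419857)
Final: r_4 = 95110, and one checks f(r_4) ≡ 0 mod 17^5.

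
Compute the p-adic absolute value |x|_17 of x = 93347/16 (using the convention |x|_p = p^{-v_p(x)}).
|93347/16|_17 = 1/4913

Step 1 — compute v_17(x) by factoring powers of 17 out of the numerator and denominator: v_17(93347/16) = 3. Step 2 — apply |x|_p = p^{-v_p(x)} = 17^{-3} = 1/4913.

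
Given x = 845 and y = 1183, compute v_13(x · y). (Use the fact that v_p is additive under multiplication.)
v_13(999635) = 4

v_p(x) = 2 (factor: 845 = 13^2 · 5); v_p(y) = 2 (factor: 1183 = 13^2 · 7). Additivity: v_p(xy) = v_p(x) + v_p(y) = 2 + 2 = 4. (Direct check: xy = 999635 = 13^4 · (35).)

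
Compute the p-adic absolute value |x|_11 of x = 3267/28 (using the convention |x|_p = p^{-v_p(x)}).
|3267/28|_11 = 1/121

Step 1 — compute v_11(x) by factoring powers of 11 out of the numerator and denominator: v_11(3267/28) = 2. Step 2 — apply |x|_p = p^{-v_p(x)} = 11^{-2} = 1/121.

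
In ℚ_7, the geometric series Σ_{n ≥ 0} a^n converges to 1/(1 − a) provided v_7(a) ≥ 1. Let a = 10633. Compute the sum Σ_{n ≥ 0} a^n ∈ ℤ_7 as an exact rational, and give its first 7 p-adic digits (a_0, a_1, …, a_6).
Σ a^n = 1/(1 − a) = -1/10632;  first 7 digits = (1, 0, 0, 3, 4, 0, 2)

v_7(a) = 3 ≥ 1, so the series converges in ℤ_7 to 1/(1 − a) = 1/(1 − 10633) = -1/10632. Expand this rational in ℤ_7: compute digits iteratively via d_i = x_i mod 7, x_{i+1} = (x_i − d_i)/7. The first 7 digits are (1, 0, 0, 3, 4, 0, 2).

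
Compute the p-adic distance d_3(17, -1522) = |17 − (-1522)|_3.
d_3(17, -1522) = 1/81

Step 1 — x − y = 17 − (-1522) = 1539. Step 2 — v_3(1539) = 4 (factor: 1539 = (3^4 · 19); the sign does not affect v_p). Step 3 — |x − y|_3 = 3^{-4} = 1/81.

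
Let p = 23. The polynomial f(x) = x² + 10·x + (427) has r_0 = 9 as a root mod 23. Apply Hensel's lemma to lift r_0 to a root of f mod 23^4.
r_3 = 250847 (mod 279841)

Hensel: r_{i+1} = r_i − f(r_i)·(f′(r_i))^{-1} mod 23^{i+2}, f′(x) = 2x + 10. Iterate:
  r_0 = 9 (mod 23)
  r_1 = 101 (mod 529)
  r_2 = 7507 (mod 12167)
  r_3 = 250847 (mod 279841)
Final: r = 250847 satisfies f(r) ≡ 0 mod 23^4.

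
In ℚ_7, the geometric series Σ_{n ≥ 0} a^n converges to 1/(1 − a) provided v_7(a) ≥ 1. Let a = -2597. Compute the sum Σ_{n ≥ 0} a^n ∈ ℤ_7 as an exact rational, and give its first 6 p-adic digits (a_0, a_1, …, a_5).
Σ a^n = 1/(1 − a) = 1/2598;  first 6 digits = (1, 0, 3, 6, 0, 2)

v_7(a) = 2 ≥ 1, so the series converges in ℤ_7 to 1/(1 − a) = 1/(1 − (-2597)) = 1/2598. Expand this rational in ℤ_7: compute digits iteratively via d_i = x_i mod 7, x_{i+1} = (x_i − d_i)/7. The first 6 digits are (1, 0, 3, 6, 0, 2).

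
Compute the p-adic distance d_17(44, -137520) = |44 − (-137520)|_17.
d_17(44, -137520) = 1/4913

Step 1 — x − y = 44 − (-137520) = 137564. Step 2 — v_17(137564) = 3 (factor: 137564 = (17^3 · 28); the sign does not affect v_p). Step 3 — |x − y|_17 = 17^{-3} = 1/4913.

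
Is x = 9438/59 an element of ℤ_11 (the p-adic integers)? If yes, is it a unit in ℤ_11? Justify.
x ∈ ℤ_11 but not a unit; v_11(x) = 2 > 0

ℤ_11 = {x ∈ ℚ_11 : v_11(x) ≥ 0} and ℤ_11^× = {x ∈ ℤ_11 : v_11(x) = 0}. Here v_11(9438/59) = v_11(num) − v_11(den) = 2; compare against these criteria.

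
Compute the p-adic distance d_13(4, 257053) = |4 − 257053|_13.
d_13(4, 257053) = 1/28561

Step 1 — x − y = 4 − 257053 = -257049. Step 2 — v_13(-257049) = 4 (factor: -257049 = −(13^4 · 9); the sign does not affect v_p). Step 3 — |x − y|_13 = 13^{-4} = 1/28561.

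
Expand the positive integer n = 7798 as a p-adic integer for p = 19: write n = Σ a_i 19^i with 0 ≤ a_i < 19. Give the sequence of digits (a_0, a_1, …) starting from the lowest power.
(a_0, a_1, …) = (8, 11, 2, 1)

Repeated division by 19 gives the digits low-to-high: 7798 = 8 + 11·19^1 + 2·19^2 + 1·19^3. Digit sequence: (8, 11, 2, 1).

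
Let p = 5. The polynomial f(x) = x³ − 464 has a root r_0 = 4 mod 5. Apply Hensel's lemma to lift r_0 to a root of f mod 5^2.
r_1 = 4 (mod 25)

Hensel: r_{i+1} = r_i − f(r_i)/f′(r_i) mod 5^{i+2}, where f′(x) = 3x². Iterate:
  r_0 = 4 (mod 5)
  r_1 = 4 (mod 25)
Final: r = 4 with f(r) ≡ 0 mod 5^2.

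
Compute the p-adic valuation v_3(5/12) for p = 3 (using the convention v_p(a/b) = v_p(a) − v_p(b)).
v_3(5/12) = -1

Factor powers of 3 from the numerator and denominator of the reduced fraction: 5 = 3^0 · 5 and 12 = 3^1 · 4. Apply v_p(a/b) = v_p(a) − v_p(b): v_3(5/12) = 0 − 1 = -1.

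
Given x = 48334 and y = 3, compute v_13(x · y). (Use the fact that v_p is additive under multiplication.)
v_13(145002) = 3

v_p(x) = 3 (factor: 48334 = 13^3 · 22); v_p(y) = 0 (factor: 3 = 13^0 · 3). Additivity: v_p(xy) = v_p(x) + v_p(y) = 3 + 0 = 3. (Direct check: xy = 145002 = 13^3 · (66).)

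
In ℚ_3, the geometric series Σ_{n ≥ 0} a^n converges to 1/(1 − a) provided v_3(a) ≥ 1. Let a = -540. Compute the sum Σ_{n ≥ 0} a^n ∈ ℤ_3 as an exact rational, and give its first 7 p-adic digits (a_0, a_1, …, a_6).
Σ a^n = 1/(1 − a) = 1/541;  first 7 digits = (1, 0, 0, 1, 2, 0, 0)

v_3(a) = 3 ≥ 1, so the series converges in ℤ_3 to 1/(1 − a) = 1/(1 − (-540)) = 1/541. Expand this rational in ℤ_3: compute digits iteratively via d_i = x_i mod 3, x_{i+1} = (x_i − d_i)/3. The first 7 digits are (1, 0, 0, 1, 2, 0, 0).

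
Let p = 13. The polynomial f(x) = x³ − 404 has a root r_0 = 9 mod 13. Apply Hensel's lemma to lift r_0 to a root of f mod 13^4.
r_3 = 16610 (mod 28561)

Hensel: r_{i+1} = r_i − f(r_i)/f′(r_i) mod 13^{i+2}, where f′(x) = 3x². Iterate:
  r_0 = 9 (mod 13)
  r_1 = 48 (mod 169)
  r_2 = 1231 (mod 2197)
  r_3 = 16610 (mod 28561)
Final: r = 16610 with f(r) ≡ 0 mod 13^4.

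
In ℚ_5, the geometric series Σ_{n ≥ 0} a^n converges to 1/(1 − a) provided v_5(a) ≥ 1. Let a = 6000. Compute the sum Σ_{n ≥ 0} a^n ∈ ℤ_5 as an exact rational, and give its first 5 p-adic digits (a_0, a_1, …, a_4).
Σ a^n = 1/(1 − a) = -1/5999;  first 5 digits = (1, 0, 0, 3, 4)

v_5(a) = 3 ≥ 1, so the series converges in ℤ_5 to 1/(1 − a) = 1/(1 − 6000) = -1/5999. Expand this rational in ℤ_5: compute digits iteratively via d_i = x_i mod 5, x_{i+1} = (x_i − d_i)/5. The first 5 digits are (1, 0, 0, 3, 4).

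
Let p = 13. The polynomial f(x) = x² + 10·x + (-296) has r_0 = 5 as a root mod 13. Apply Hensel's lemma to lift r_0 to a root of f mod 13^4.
r_3 = 27487 (mod 28561)

Hensel: r_{i+1} = r_i − f(r_i)·(f′(r_i))^{-1} mod 13^{i+2}, f′(x) = 2x + 10. Iterate:
  r_0 = 5 (mod 13)
  r_1 = 109 (mod 169)
  r_2 = 1123 (mod 2197)
  r_3 = 27487 (mod 28561)
Final: r = 27487 satisfies f(r) ≡ 0 mod 13^4.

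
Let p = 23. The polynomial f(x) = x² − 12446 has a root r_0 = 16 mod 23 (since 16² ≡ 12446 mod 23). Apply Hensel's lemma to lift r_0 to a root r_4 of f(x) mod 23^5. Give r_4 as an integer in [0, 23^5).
r_4 = 753197 (mod 6436343)

Hensel's recurrence: r_{i+1} = r_i − f(r_i)·(f′(r_i))^{-1} mod 23^{i+2}, with f′(x) = 2x. Iterate:
  r_0 = 16 (mod 23)
  r_1 = 430 (mod 529)
  r_2 = 11010 (mod 12167)
  r_3 = 193515 (mod 279841)
  r_4 = 753197 (mod 6436343)
Final: r_4 = 753197, and one checks f(r_4) ≡ 0 mod 23^5.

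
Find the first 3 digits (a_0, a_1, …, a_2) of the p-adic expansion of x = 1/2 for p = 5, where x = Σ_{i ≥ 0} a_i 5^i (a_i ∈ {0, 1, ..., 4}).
(a_0, …, a_2) = (3, 2, 2)

v_5(1/2) = 0 (numerator and denominator both coprime to 5), so x ∈ ℤ_5^×. Compute digits iteratively via a_i = x_i mod 5, x_{i+1} = (x_i − a_i)/5, with x_0 = x:
  x_0 = 1/2;  a_0 = 3;  x_1 = (x_0 − 3)/5 = -1/2
  x_1 = -1/2;  a_1 = 2;  x_2 = (x_1 − 2)/5 = -1/2
  x_2 = -1/2;  a_2 = 2;  x_3 = (x_2 − 2)/5 = -1/2
Digits: (3, 2, 2).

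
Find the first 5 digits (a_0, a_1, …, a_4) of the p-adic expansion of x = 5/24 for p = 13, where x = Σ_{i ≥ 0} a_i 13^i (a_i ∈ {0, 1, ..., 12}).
(a_0, …, a_4) = (4, 10, 3, 10, 3)

v_13(5/24) = 0 (numerator and denominator both coprime to 13), so x ∈ ℤ_13^×. Compute digits iteratively via a_i = x_i mod 13, x_{i+1} = (x_i − a_i)/13, with x_0 = x:
  x_0 = 5/24;  a_0 = 4;  x_1 = (x_0 − 4)/13 = -7/24
  x_1 = -7/24;  a_1 = 10;  x_2 = (x_1 − 10)/13 = -19/24
  x_2 = -19/24;  a_2 = 3;  x_3 = (x_2 − 3)/13 = -7/24
  x_3 = -7/24;  a_3 = 10;  x_4 = (x_3 − 10)/13 = -19/24
  x_4 = -19/24;  a_4 = 3;  x_5 = (x_4 − 3)/13 = -7/24
Digits: (4, 10, 3, 10, 3).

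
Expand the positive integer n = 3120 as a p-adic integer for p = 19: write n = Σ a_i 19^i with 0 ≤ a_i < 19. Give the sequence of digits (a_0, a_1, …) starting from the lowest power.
(a_0, a_1, …) = (4, 12, 8)

Repeated division by 19 gives the digits low-to-high: 3120 = 4 + 12·19^1 + 8·19^2. Digit sequence: (4, 12, 8).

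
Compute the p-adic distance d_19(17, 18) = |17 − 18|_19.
d_19(17, 18) = 1

Step 1 — x − y = 17 − 18 = -1. Step 2 — v_19(-1) = 0 (factor: -1 = −(19^0 · 1); the sign does not affect v_p). Step 3 — |x − y|_19 = 19^{0} = 1.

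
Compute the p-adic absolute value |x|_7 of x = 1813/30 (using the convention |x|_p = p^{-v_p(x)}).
|1813/30|_7 = 1/49

Step 1 — compute v_7(x) by factoring powers of 7 out of the numerator and denominator: v_7(1813/30) = 2. Step 2 — apply |x|_p = p^{-v_p(x)} = 7^{-2} = 1/49.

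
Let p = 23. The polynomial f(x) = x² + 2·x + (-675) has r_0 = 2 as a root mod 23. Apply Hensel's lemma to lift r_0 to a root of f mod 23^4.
r_3 = 25 (mod 279841)

Hensel: r_{i+1} = r_i − f(r_i)·(f′(r_i))^{-1} mod 23^{i+2}, f′(x) = 2x + 2. Iterate:
  r_0 = 2 (mod 23)
  r_1 = 25 (mod 529)
  r_2 = 25 (mod 12167)
  r_3 = 25 (mod 279841)
Final: r = 25 satisfies f(r) ≡ 0 mod 23^4.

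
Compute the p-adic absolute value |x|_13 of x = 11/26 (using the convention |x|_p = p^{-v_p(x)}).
|11/26|_13 = 13

Step 1 — compute v_13(x) by factoring powers of 13 out of the numerator and denominator: v_13(11/26) = -1. Step 2 — apply |x|_p = p^{-v_p(x)} = 13^{1} = 13.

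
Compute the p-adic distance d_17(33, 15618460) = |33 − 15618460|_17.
d_17(33, 15618460) = 1/1419857

Step 1 — x − y = 33 − 15618460 = -15618427. Step 2 — v_17(-15618427) = 5 (factor: -15618427 = −(17^5 · 11); the sign does not affect v_p). Step 3 — |x − y|_17 = 17^{-5} = 1/1419857.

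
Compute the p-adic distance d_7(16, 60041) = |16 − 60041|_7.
d_7(16, 60041) = 1/2401

Step 1 — x − y = 16 − 60041 = -60025. Step 2 — v_7(-60025) = 4 (factor: -60025 = −(7^4 · 25); the sign does not affect v_p). Step 3 — |x − y|_7 = 7^{-4} = 1/2401.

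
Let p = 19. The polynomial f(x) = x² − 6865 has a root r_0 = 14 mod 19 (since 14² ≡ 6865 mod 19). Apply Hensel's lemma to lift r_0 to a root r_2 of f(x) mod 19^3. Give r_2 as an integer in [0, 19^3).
r_2 = 2199 (mod 6859)

Hensel's recurrence: r_{i+1} = r_i − f(r_i)·(f′(r_i))^{-1} mod 19^{i+2}, with f′(x) = 2x. Iterate:
  r_0 = 14 (mod 19)
  r_1 = 33 (mod 361)
  r_2 = 2199 (mod 6859)
Final: r_2 = 2199, and one checks f(r_2) ≡ 0 mod 19^3.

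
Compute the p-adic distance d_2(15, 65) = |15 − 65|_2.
d_2(15, 65) = 1/2

Step 1 — x − y = 15 − 65 = -50. Step 2 — v_2(-50) = 1 (factor: -50 = −(2^1 · 25); the sign does not affect v_p). Step 3 — |x − y|_2 = 2^{-1} = 1/2.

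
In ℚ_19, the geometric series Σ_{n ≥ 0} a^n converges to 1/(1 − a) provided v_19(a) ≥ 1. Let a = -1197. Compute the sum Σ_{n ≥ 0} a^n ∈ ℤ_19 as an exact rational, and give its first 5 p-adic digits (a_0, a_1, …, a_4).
Σ a^n = 1/(1 − a) = 1/1198;  first 5 digits = (1, 13, 13, 11, 2)

v_19(a) = 1 ≥ 1, so the series converges in ℤ_19 to 1/(1 − a) = 1/(1 − (-1197)) = 1/1198. Expand this rational in ℤ_19: compute digits iteratively via d_i = x_i mod 19, x_{i+1} = (x_i − d_i)/19. The first 5 digits are (1, 13, 13, 11, 2).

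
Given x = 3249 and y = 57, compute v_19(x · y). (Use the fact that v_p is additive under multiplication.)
v_19(185193) = 3

v_p(x) = 2 (factor: 3249 = 19^2 · 9); v_p(y) = 1 (factor: 57 = 19^1 · 3). Additivity: v_p(xy) = v_p(x) + v_p(y) = 2 + 1 = 3. (Direct check: xy = 185193 = 19^3 · (27).)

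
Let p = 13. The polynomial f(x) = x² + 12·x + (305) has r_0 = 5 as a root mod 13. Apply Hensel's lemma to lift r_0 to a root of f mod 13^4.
r_3 = 17256 (mod 28561)

Hensel: r_{i+1} = r_i − f(r_i)·(f′(r_i))^{-1} mod 13^{i+2}, f′(x) = 2x + 12. Iterate:
  r_0 = 5 (mod 13)
  r_1 = 18 (mod 169)
  r_2 = 1877 (mod 2197)
  r_3 = 17256 (mod 28561)
Final: r = 17256 satisfies f(r) ≡ 0 mod 13^4.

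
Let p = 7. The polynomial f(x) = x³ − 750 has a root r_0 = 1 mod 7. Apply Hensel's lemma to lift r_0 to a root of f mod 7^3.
r_2 = 267 (mod 343)

Hensel: r_{i+1} = r_i − f(r_i)/f′(r_i) mod 7^{i+2}, where f′(x) = 3x². Iterate:
  r_0 = 1 (mod 7)
  r_1 = 22 (mod 49)
  r_2 = 267 (mod 343)
Final: r = 267 with f(r) ≡ 0 mod 7^3.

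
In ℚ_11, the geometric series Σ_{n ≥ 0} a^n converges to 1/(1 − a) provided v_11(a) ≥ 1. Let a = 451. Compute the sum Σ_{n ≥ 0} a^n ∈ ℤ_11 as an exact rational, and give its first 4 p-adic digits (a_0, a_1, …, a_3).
Σ a^n = 1/(1 − a) = -1/450;  first 4 digits = (1, 8, 1, 5)

v_11(a) = 1 ≥ 1, so the series converges in ℤ_11 to 1/(1 − a) = 1/(1 − 451) = -1/450. Expand this rational in ℤ_11: compute digits iteratively via d_i = x_i mod 11, x_{i+1} = (x_i − d_i)/11. The first 4 digits are (1, 8, 1, 5).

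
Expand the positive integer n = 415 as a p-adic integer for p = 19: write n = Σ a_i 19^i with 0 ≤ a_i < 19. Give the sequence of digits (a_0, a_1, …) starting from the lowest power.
(a_0, a_1, …) = (16, 2, 1)

Repeated division by 19 gives the digits low-to-high: 415 = 16 + 2·19^1 + 1·19^2. Digit sequence: (16, 2, 1).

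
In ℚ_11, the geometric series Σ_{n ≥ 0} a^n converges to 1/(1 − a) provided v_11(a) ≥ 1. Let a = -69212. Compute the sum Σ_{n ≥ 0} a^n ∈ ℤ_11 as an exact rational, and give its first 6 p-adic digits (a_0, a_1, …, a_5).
Σ a^n = 1/(1 − a) = 1/69213;  first 6 digits = (1, 0, 0, 3, 6, 10)

v_11(a) = 3 ≥ 1, so the series converges in ℤ_11 to 1/(1 − a) = 1/(1 − (-69212)) = 1/69213. Expand this rational in ℤ_11: compute digits iteratively via d_i = x_i mod 11, x_{i+1} = (x_i − d_i)/11. The first 6 digits are (1, 0, 0, 3, 6, 10).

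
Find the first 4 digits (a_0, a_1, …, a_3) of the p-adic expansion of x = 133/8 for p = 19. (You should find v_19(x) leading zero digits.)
(a_0, …, a_3) = (0, 8, 2, 7)

v_19(133/8) = 1, so a_0 = ... = a_0 = 0. Factor out: x = 19^1 · u with u = 7/8 a unit in ℤ_19. Expand u iteratively via a_{v+i} = u_i mod 19, u_{i+1} = (u_i − a_{v+i})/19:
  u_0 = 7/8;  a_1 = 8;  u_1 = (u_0 − 8)/19 = -3/8
  u_1 = -3/8;  a_2 = 2;  u_2 = (u_1 − 2)/19 = -1/8
  u_2 = -1/8;  a_3 = 7;  u_3 = (u_2 − 7)/19 = -3/8
Digits: (0, 8, 2, 7).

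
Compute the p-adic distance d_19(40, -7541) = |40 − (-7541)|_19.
d_19(40, -7541) = 1/361

Step 1 — x − y = 40 − (-7541) = 7581. Step 2 — v_19(7581) = 2 (factor: 7581 = (19^2 · 21); the sign does not affect v_p). Step 3 — |x − y|_19 = 19^{-2} = 1/361.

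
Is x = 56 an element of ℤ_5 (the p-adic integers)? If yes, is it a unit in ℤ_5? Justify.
x ∈ ℤ_5^× (unit); v_5(x) = 0

ℤ_5 = {x ∈ ℚ_5 : v_5(x) ≥ 0} and ℤ_5^× = {x ∈ ℤ_5 : v_5(x) = 0}. Here v_5(56) = v_5(num) − v_5(den) = 0; compare against these criteria.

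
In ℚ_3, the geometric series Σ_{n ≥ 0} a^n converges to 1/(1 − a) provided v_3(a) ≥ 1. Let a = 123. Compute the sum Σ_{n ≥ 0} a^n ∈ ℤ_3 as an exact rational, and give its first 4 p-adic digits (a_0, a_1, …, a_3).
Σ a^n = 1/(1 − a) = -1/122;  first 4 digits = (1, 2, 2, 2)

v_3(a) = 1 ≥ 1, so the series converges in ℤ_3 to 1/(1 − a) = 1/(1 − 123) = -1/122. Expand this rational in ℤ_3: compute digits iteratively via d_i = x_i mod 3, x_{i+1} = (x_i − d_i)/3. The first 4 digits are (1, 2, 2, 2).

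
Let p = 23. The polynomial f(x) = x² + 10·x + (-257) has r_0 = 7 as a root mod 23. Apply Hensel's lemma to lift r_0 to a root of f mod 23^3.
r_2 = 2261 (mod 12167)

Hensel: r_{i+1} = r_i − f(r_i)·(f′(r_i))^{-1} mod 23^{i+2}, f′(x) = 2x + 10. Iterate:
  r_0 = 7 (mod 23)
  r_1 = 145 (mod 529)
  r_2 = 2261 (mod 12167)
Final: r = 2261 satisfies f(r) ≡ 0 mod 23^3.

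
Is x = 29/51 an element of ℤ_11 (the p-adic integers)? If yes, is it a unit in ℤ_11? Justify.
x ∈ ℤ_11^× (unit); v_11(x) = 0

ℤ_11 = {x ∈ ℚ_11 : v_11(x) ≥ 0} and ℤ_11^× = {x ∈ ℤ_11 : v_11(x) = 0}. Here v_11(29/51) = v_11(num) − v_11(den) = 0; compare against these criteria.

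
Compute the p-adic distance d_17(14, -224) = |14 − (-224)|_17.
d_17(14, -224) = 1/17

Step 1 — x − y = 14 − (-224) = 238. Step 2 — v_17(238) = 1 (factor: 238 = (17^1 · 14); the sign does not affect v_p). Step 3 — |x − y|_17 = 17^{-1} = 1/17.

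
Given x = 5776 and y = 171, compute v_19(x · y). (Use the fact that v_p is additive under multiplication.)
v_19(987696) = 3

v_p(x) = 2 (factor: 5776 = 19^2 · 16); v_p(y) = 1 (factor: 171 = 19^1 · 9). Additivity: v_p(xy) = v_p(x) + v_p(y) = 2 + 1 = 3. (Direct check: xy = 987696 = 19^3 · (144).)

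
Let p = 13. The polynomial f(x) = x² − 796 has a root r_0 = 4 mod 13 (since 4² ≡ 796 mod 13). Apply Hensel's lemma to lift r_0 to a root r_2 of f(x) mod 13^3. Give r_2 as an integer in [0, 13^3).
r_2 = 355 (mod 2197)

Hensel's recurrence: r_{i+1} = r_i − f(r_i)·(f′(r_i))^{-1} mod 13^{i+2}, with f′(x) = 2x. Iterate:
  r_0 = 4 (mod 13)
  r_1 = 17 (mod 169)
  r_2 = 355 (mod 2197)
Final: r_2 = 355, and one checks f(r_2) ≡ 0 mod 13^3.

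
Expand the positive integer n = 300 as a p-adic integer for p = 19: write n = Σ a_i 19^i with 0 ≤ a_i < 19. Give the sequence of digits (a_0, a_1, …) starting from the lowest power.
(a_0, a_1, …) = (15, 15)

Repeated division by 19 gives the digits low-to-high: 300 = 15 + 15·19^1. Digit sequence: (15, 15).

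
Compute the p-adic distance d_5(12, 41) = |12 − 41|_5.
d_5(12, 41) = 1

Step 1 — x − y = 12 − 41 = -29. Step 2 — v_5(-29) = 0 (factor: -29 = −(5^0 · 29); the sign does not affect v_p). Step 3 — |x − y|_5 = 5^{0} = 1.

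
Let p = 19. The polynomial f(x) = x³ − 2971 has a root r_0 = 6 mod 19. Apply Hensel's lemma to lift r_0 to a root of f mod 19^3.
r_2 = 4300 (mod 6859)

Hensel: r_{i+1} = r_i − f(r_i)/f′(r_i) mod 19^{i+2}, where f′(x) = 3x². Iterate:
  r_0 = 6 (mod 19)
  r_1 = 329 (mod 361)
  r_2 = 4300 (mod 6859)
Final: r = 4300 with f(r) ≡ 0 mod 19^3.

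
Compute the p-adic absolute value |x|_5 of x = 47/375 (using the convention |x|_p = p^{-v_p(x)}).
|47/375|_5 = 125

Step 1 — compute v_5(x) by factoring powers of 5 out of the numerator and denominator: v_5(47/375) = -3. Step 2 — apply |x|_p = p^{-v_p(x)} = 5^{3} = 125.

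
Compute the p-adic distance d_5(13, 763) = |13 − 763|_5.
d_5(13, 763) = 1/125

Step 1 — x − y = 13 − 763 = -750. Step 2 — v_5(-750) = 3 (factor: -750 = −(5^3 · 6); the sign does not affect v_p). Step 3 — |x − y|_5 = 5^{-3} = 1/125.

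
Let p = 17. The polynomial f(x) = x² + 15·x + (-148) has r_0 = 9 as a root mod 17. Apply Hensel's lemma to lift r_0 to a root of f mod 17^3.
r_2 = 2100 (mod 4913)

Hensel: r_{i+1} = r_i − f(r_i)·(f′(r_i))^{-1} mod 17^{i+2}, f′(x) = 2x + 15. Iterate:
  r_0 = 9 (mod 17)
  r_1 = 77 (mod 289)
  r_2 = 2100 (mod 4913)
Final: r = 2100 satisfies f(r) ≡ 0 mod 17^3.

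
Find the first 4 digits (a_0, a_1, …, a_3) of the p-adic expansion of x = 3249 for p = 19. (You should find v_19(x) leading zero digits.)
(a_0, …, a_3) = (0, 0, 9, 0)

v_19(3249) = 2, so a_0 = ... = a_1 = 0. Factor out: x = 19^2 · u with u = 9 a unit in ℤ_19. Expand u iteratively via a_{v+i} = u_i mod 19, u_{i+1} = (u_i − a_{v+i})/19:
  u_0 = 9;  a_2 = 9;  u_1 = (u_0 − 9)/19 = 0
  u_1 = 0;  a_3 = 0;  u_2 = (u_1 − 0)/19 = 0
Digits: (0, 0, 9, 0).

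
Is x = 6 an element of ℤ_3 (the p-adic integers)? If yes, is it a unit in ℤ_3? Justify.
x ∈ ℤ_3 but not a unit; v_3(x) = 1 > 0

ℤ_3 = {x ∈ ℚ_3 : v_3(x) ≥ 0} and ℤ_3^× = {x ∈ ℤ_3 : v_3(x) = 0}. Here v_3(6) = v_3(num) − v_3(den) = 1; compare against these criteria.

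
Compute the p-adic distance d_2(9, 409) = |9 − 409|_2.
d_2(9, 409) = 1/16

Step 1 — x − y = 9 − 409 = -400. Step 2 — v_2(-400) = 4 (factor: -400 = −(2^4 · 25); the sign does not affect v_p). Step 3 — |x − y|_2 = 2^{-4} = 1/16.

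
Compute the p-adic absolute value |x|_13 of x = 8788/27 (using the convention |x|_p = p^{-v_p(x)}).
|8788/27|_13 = 1/2197

Step 1 — compute v_13(x) by factoring powers of 13 out of the numerator and denominator: v_13(8788/27) = 3. Step 2 — apply |x|_p = p^{-v_p(x)} = 13^{-3} = 1/2197.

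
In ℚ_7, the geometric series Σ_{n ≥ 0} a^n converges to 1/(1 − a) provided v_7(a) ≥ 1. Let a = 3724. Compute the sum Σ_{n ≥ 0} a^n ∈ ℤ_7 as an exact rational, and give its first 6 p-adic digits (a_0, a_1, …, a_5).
Σ a^n = 1/(1 − a) = -1/3723;  first 6 digits = (1, 0, 6, 3, 2, 6)

v_7(a) = 2 ≥ 1, so the series converges in ℤ_7 to 1/(1 − a) = 1/(1 − 3724) = -1/3723. Expand this rational in ℤ_7: compute digits iteratively via d_i = x_i mod 7, x_{i+1} = (x_i − d_i)/7. The first 6 digits are (1, 0, 6, 3, 2, 6).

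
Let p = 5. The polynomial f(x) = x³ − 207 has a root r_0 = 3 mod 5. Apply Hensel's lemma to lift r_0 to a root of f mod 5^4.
r_3 = 18 (mod 625)

Hensel: r_{i+1} = r_i − f(r_i)/f′(r_i) mod 5^{i+2}, where f′(x) = 3x². Iterate:
  r_0 = 3 (mod 5)
  r_1 = 18 (mod 25)
  r_2 = 18 (mod 125)
  r_3 = 18 (mod 625)
Final: r = 18 with f(r) ≡ 0 mod 5^4.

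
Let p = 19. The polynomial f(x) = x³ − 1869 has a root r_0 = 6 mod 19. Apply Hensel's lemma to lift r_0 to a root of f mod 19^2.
r_1 = 272 (mod 361)

Hensel: r_{i+1} = r_i − f(r_i)/f′(r_i) mod 19^{i+2}, where f′(x) = 3x². Iterate:
  r_0 = 6 (mod 19)
  r_1 = 272 (mod 361)
Final: r = 272 with f(r) ≡ 0 mod 19^2.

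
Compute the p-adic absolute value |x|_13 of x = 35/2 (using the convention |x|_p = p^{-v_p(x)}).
|35/2|_13 = 1

Step 1 — compute v_13(x) by factoring powers of 13 out of the numerator and denominator: v_13(35/2) = 0. Step 2 — apply |x|_p = p^{-v_p(x)} = 13^{0} = 1.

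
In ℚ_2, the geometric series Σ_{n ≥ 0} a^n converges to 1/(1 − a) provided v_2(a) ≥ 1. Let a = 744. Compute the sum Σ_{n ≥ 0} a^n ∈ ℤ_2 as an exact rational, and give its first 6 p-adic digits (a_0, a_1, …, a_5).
Σ a^n = 1/(1 − a) = -1/743;  first 6 digits = (1, 0, 0, 1, 0, 1)

v_2(a) = 3 ≥ 1, so the series converges in ℤ_2 to 1/(1 − a) = 1/(1 − 744) = -1/743. Expand this rational in ℤ_2: compute digits iteratively via d_i = x_i mod 2, x_{i+1} = (x_i − d_i)/2. The first 6 digits are (1, 0, 0, 1, 0, 1).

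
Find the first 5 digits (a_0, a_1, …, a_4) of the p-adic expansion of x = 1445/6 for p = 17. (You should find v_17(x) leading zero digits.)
(a_0, …, a_4) = (0, 0, 15, 2, 14)

v_17(1445/6) = 2, so a_0 = ... = a_1 = 0. Factor out: x = 17^2 · u with u = 5/6 a unit in ℤ_17. Expand u iteratively via a_{v+i} = u_i mod 17, u_{i+1} = (u_i − a_{v+i})/17:
  u_0 = 5/6;  a_2 = 15;  u_1 = (u_0 − 15)/17 = -5/6
  u_1 = -5/6;  a_3 = 2;  u_2 = (u_1 − 2)/17 = -1/6
  u_2 = -1/6;  a_4 = 14;  u_3 = (u_2 − 14)/17 = -5/6
Digits: (0, 0, 15, 2, 14).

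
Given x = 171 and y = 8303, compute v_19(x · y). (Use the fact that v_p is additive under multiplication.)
v_19(1419813) = 3

v_p(x) = 1 (factor: 171 = 19^1 · 9); v_p(y) = 2 (factor: 8303 = 19^2 · 23). Additivity: v_p(xy) = v_p(x) + v_p(y) = 1 + 2 = 3. (Direct check: xy = 1419813 = 19^3 · (207).)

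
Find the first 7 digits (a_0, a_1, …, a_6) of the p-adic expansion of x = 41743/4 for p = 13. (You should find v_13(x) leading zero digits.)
(a_0, …, a_6) = (0, 0, 0, 8, 3, 3, 3)

v_13(41743/4) = 3, so a_0 = ... = a_2 = 0. Factor out: x = 13^3 · u with u = 19/4 a unit in ℤ_13. Expand u iteratively via a_{v+i} = u_i mod 13, u_{i+1} = (u_i − a_{v+i})/13:
  u_0 = 19/4;  a_3 = 8;  u_1 = (u_0 − 8)/13 = -1/4
  u_1 = -1/4;  a_4 = 3;  u_2 = (u_1 − 3)/13 = -1/4
  u_2 = -1/4;  a_5 = 3;  u_3 = (u_2 − 3)/13 = -1/4
  u_3 = -1/4;  a_6 = 3;  u_4 = (u_3 − 3)/13 = -1/4
Digits: (0, 0, 0, 8, 3, 3, 3).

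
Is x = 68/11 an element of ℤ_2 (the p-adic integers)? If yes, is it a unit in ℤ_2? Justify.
x ∈ ℤ_2 but not a unit; v_2(x) = 2 > 0

ℤ_2 = {x ∈ ℚ_2 : v_2(x) ≥ 0} and ℤ_2^× = {x ∈ ℤ_2 : v_2(x) = 0}. Here v_2(68/11) = v_2(num) − v_2(den) = 2; compare against these criteria.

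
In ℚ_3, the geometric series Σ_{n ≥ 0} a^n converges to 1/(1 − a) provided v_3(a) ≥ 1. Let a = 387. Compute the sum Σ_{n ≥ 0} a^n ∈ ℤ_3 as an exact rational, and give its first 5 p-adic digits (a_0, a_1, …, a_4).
Σ a^n = 1/(1 − a) = -1/386;  first 5 digits = (1, 0, 1, 2, 2)

v_3(a) = 2 ≥ 1, so the series converges in ℤ_3 to 1/(1 − a) = 1/(1 − 387) = -1/386. Expand this rational in ℤ_3: compute digits iteratively via d_i = x_i mod 3, x_{i+1} = (x_i − d_i)/3. The first 5 digits are (1, 0, 1, 2, 2).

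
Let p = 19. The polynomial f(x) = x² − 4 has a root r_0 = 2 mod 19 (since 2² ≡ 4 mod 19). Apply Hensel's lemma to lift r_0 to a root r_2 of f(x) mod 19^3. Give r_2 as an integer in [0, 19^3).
r_2 = 2 (mod 6859)

Hensel's recurrence: r_{i+1} = r_i − f(r_i)·(f′(r_i))^{-1} mod 19^{i+2}, with f′(x) = 2x. Iterate:
  r_0 = 2 (mod 19)
  r_1 = 2 (mod 361)
  r_2 = 2 (mod 6859)
Final: r_2 = 2, and one checks f(r_2) ≡ 0 mod 19^3.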